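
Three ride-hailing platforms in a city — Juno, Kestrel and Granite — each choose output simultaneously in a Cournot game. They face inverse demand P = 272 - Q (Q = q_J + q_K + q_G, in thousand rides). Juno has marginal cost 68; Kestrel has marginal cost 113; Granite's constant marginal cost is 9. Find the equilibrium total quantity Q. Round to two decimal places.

Juno's profit: π_J = (272 - Q)q_J - (68q_J). Setting ∂π_J/∂q_J = 0: 204 - 2q_J - (q_K + q_G) = 0.
Kestrel's profit: π_K = (272 - Q)q_K - (113q_K). Setting ∂π_K/∂q_K = 0: 159 - 2q_K - (q_J + q_G) = 0.
Granite's profit: π_G = (272 - Q)q_G - (9q_G). Setting ∂π_G/∂q_G = 0: 263 - 2q_G - (q_J + q_K) = 0.
Adding the 3 first-order conditions: 626 − 4Q = 0, so Q = 313/2.
Back-substituting: q_J = (204 − 313/2) = 95/2, q_K = (159 − 313/2) = 5/2, q_G = (263 − 313/2) = 213/2.
Total output Q = 95/2 + 5/2 + 213/2 = 313/2.

156.50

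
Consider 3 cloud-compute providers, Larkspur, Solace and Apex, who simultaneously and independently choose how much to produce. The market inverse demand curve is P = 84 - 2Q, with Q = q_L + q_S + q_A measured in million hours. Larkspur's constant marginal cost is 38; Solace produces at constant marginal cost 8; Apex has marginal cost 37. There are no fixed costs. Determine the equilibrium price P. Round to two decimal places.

41.75

Larkspur's profit: π_L = (84 - 2Q)q_L - (38q_L). Setting ∂π_L/∂q_L = 0: 46 - 4q_L - 2(q_S + q_A) = 0.
Solace's first-order condition: 76 - 4q_S - 2(q_L + q_A) = 0.
Apex's first-order condition: 47 - 4q_A - 2(q_L + q_S) = 0.
Summing all 3 equations gives 169 − 8Q = 0, hence Q = 169/8.
Back-substituting: q_L = (46 − 169/4)/2 = 15/8, q_S = (76 − 169/4)/2 = 135/8, q_A = (47 − 169/4)/2 = 19/8.
Total output Q = 169/8, so price P = 84 - 2·(169/8) = 167/4.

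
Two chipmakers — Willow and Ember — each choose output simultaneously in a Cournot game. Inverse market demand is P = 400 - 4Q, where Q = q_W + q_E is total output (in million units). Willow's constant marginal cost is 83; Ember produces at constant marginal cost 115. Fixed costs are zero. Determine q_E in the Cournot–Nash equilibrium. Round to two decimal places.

21.08

Willow's profit: π_W = (400 - 4Q)q_W - (83q_W). Setting ∂π_W/∂q_W = 0: 317 - 8q_W - 4(q_E) = 0.
Ember's profit: π_E = (400 - 4Q)q_E - (115q_E). Setting ∂π_E/∂q_E = 0: 285 - 8q_E - 4(q_W) = 0.
Rearranging gives the reaction functions q_W = (317 - 4q_E)/8 and q_E = (285 - 4q_W)/8.
Substituting one into the other gives q_W = 349/12 and q_E = 253/12.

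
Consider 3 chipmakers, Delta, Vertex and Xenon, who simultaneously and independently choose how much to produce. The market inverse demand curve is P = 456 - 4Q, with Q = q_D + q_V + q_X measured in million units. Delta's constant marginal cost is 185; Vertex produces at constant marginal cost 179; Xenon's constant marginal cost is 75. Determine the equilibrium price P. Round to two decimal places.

Delta's profit: π_D = (456 - 4Q)q_D - (185q_D). Setting ∂π_D/∂q_D = 0: 271 - 8q_D - 4(q_V + q_X) = 0.
Vertex's profit: π_V = (456 - 4Q)q_V - (179q_V). Setting ∂π_V/∂q_V = 0: 277 - 8q_V - 4(q_D + q_X) = 0.
Xenon's first-order condition: 381 - 8q_X - 4(q_D + q_V) = 0.
Adding the 3 first-order conditions: 929 − 16Q = 0, so Q = 929/16.
Back-substituting: q_D = (271 − 929/4)/4 = 155/16, q_V = (277 − 929/4)/4 = 179/16, q_X = (381 − 929/4)/4 = 595/16.
Total output Q = 929/16, so price P = 456 - 4·(929/16) = 895/4.

223.75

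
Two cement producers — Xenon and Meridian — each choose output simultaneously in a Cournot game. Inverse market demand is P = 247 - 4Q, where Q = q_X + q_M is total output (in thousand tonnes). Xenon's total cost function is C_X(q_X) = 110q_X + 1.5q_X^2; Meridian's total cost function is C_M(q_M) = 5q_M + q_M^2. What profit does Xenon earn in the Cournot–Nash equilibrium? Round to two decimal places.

Xenon's profit: π_X = (247 - 4Q)q_X - (110q_X + (3/2)q_X²). Setting ∂π_X/∂q_X = 0: 137 - 11q_X - 4(q_M) = 0.
Meridian's first-order condition: 242 - 10q_M - 4(q_X) = 0.
Rearranging gives the reaction functions q_X = (137 - 4q_M)/11 and q_M = (242 - 4q_X)/10.
Solving the pair: q_X = 201/47, q_M = 1057/47.
Price P = 247 - 4·(1258/47) = 139.9362.
Xenon's profit: 139.9362·(201/47) - 110·(201/47) - (3/2)(201/47)² = 100.5910.

100.59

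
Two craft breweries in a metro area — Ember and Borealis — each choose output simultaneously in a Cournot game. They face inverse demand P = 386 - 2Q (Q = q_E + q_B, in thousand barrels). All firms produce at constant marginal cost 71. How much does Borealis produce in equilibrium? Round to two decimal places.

52.50

Each firm earns π_i = (386 - 2Q)q_i - 71q_i.
Setting ∂π_i/∂q_i = 0 with rivals' quantities fixed: 315 - 4q_i - 2q_j = 0.
By symmetry each firm produces the same amount; substituting q_j = q_i yields q_i = 315/6 = 105/2.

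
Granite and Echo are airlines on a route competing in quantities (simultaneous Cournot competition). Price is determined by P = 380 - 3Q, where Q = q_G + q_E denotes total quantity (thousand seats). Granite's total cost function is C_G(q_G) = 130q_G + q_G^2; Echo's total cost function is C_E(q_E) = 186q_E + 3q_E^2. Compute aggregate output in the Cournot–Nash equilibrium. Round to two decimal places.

37.01

Granite's profit: π_G = (380 - 3Q)q_G - (130q_G + q_G²). Setting ∂π_G/∂q_G = 0: 250 - 8q_G - 3(q_E) = 0.
Echo's profit: π_E = (380 - 3Q)q_E - (186q_E + 3q_E²). Setting ∂π_E/∂q_E = 0: 194 - 12q_E - 3(q_G) = 0.
Rearranging gives the reaction functions q_G = (250 - 3q_E)/8 and q_E = (194 - 3q_G)/12.
Substituting one into the other gives q_G = 806/29 and q_E = 802/87.
Total output Q = 806/29 + 802/87 = 37.0115.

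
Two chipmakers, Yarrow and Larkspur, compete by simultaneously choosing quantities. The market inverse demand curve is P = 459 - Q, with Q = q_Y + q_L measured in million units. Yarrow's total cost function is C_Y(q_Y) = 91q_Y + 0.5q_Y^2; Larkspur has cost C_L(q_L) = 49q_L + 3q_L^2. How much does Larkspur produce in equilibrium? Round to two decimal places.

Yarrow's profit: π_Y = (459 - Q)q_Y - (91q_Y + (1/2)q_Y²). Setting ∂π_Y/∂q_Y = 0: 368 - 3q_Y - (q_L) = 0.
Larkspur's profit: π_L = (459 - Q)q_L - (49q_L + 3q_L²). Setting ∂π_L/∂q_L = 0: 410 - 8q_L - (q_Y) = 0.
So q_Y = (368 - q_L)/3 and q_L = (410 - q_Y)/8.
Substituting one into the other gives q_Y = 110.1739 and q_L = 862/23.

37.48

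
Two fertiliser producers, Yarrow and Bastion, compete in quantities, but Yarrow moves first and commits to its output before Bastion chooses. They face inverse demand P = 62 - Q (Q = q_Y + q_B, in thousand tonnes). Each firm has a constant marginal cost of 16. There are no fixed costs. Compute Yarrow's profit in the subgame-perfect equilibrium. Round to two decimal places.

264.50

Solve by backward induction. Given q_Y, the follower Bastion maximises π_B = (62 - q_Y - q_B)q_B - 16q_B.
Setting the follower's marginal profit to zero, 46 - q_Y - 2q_B = 0, i.e. q_B = (46 - q_Y)/2.
Yarrow substitutes q_B(q_Y) into its own profit: π_Y = q_Y(62 - q_Y - (46 - q_Y)/2) - 16q_Y = (39 - (1/2)q_Y)q_Y - 16q_Y.
Leader FOC: 23 - q_Y = 0, so q_Y = 23.
Then q_B = (46 - 23)/2 = 23/2.
Price P = 62 - 69/2 = 55/2.
Yarrow's profit: (55/2 - 16)·23 = 529/2.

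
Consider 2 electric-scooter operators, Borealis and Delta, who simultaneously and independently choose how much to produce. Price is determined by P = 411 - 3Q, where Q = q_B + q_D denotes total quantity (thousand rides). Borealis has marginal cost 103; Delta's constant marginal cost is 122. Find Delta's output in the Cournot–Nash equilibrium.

30

Borealis's profit: π_B = (411 - 3Q)q_B - (103q_B). Setting ∂π_B/∂q_B = 0: 308 - 6q_B - 3(q_D) = 0.
Delta's first-order condition: 289 - 6q_D - 3(q_B) = 0.
Rearranging gives the reaction functions q_B = (308 - 3q_D)/6 and q_D = (289 - 3q_B)/6.
Solving the pair: q_B = 109/3, q_D = 30.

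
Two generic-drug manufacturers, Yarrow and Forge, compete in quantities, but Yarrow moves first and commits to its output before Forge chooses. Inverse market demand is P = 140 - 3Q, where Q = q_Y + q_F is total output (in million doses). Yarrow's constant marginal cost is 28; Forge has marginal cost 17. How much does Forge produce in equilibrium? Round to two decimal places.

Solve by backward induction. Given q_Y, the follower Forge maximises π_F = (140 - 3q_Y - 3q_F)q_F - 17q_F.
Follower FOC: 123 - 3q_Y - 6q_F = 0, so q_F(q_Y) = (123 - 3q_Y)/6.
The leader anticipates this reaction. Substituting into P = 140 - 3Q gives P = 157/2 - (3/2)q_Y, so π_Y = (157/2 - (3/2)q_Y)q_Y - 28q_Y.
Leader FOC: 101/2 - 3q_Y = 0, so q_Y = 101/6.
Then q_F = (123 - 3·(101/6))/6 = 145/12.

12.08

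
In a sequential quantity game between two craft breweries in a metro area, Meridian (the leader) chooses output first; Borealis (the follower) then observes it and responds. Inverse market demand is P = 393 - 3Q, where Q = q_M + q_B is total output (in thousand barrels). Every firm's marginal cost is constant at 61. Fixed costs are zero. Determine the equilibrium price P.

Solve by backward induction. Given q_M, the follower Borealis maximises π_B = (393 - 3q_M - 3q_B)q_B - 61q_B.
∂π_B/∂q_B = 332 - 3q_M - 6q_B = 0 gives the reaction function q_B = (332 - 3q_M)/6.
Meridian substitutes q_B(q_M) into its own profit: π_M = q_M(393 - 3q_M - (332 - 3q_M)/2) - 61q_M = (227 - (3/2)q_M)q_M - 61q_M.
Leader FOC: 166 - 3q_M = 0, so q_M = 166/3.
Then q_B = (332 - 3·(166/3))/6 = 83/3.
Total output Q = 83, so price P = 393 - 3·83 = 144.

144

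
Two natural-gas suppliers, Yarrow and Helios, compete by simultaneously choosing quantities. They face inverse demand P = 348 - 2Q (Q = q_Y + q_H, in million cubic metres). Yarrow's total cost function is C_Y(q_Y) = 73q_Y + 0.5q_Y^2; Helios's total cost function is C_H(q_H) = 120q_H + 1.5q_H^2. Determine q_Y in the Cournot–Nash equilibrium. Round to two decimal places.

47.39

Yarrow's profit: π_Y = (348 - 2Q)q_Y - (73q_Y + (1/2)q_Y²). Setting ∂π_Y/∂q_Y = 0: 275 - 5q_Y - 2(q_H) = 0.
Helios's profit: π_H = (348 - 2Q)q_H - (120q_H + (3/2)q_H²). Setting ∂π_H/∂q_H = 0: 228 - 7q_H - 2(q_Y) = 0.
So q_Y = (275 - 2q_H)/5 and q_H = (228 - 2q_Y)/7.
Substituting one into the other gives q_Y = 1469/31 and q_H = 590/31.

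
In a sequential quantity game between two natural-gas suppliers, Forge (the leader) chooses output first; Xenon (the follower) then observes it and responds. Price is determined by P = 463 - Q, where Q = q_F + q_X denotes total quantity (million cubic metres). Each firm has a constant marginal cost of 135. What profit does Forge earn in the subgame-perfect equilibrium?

13448

Solve by backward induction. Given q_F, the follower Xenon maximises π_X = (463 - q_F - q_X)q_X - 135q_X.
∂π_X/∂q_X = 328 - q_F - 2q_X = 0 gives the reaction function q_X = (328 - q_F)/2.
Forge substitutes q_X(q_F) into its own profit: π_F = q_F(463 - q_F - (328 - q_F)/2) - 135q_F = (299 - (1/2)q_F)q_F - 135q_F.
Leader FOC: 164 - q_F = 0, so q_F = 164.
Then q_X = (328 - 164)/2 = 82.
Price P = 463 - 246 = 217.
Forge's profit: (217 - 135)·164 = 13448.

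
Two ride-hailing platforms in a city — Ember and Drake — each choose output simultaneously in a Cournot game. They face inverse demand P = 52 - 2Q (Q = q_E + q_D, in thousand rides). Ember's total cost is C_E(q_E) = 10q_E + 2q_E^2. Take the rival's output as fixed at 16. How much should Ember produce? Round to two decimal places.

With the rival's output fixed at 16, Ember's profit is π_E = (52 - 2·16 - 2q_E)q_E - (10q_E + 2q_E²) = (20 - 2q_E)q_E - (10q_E + 2q_E²).
∂π_E/∂q_E = 10 - 8q_E = 0, so q_E = 5/4.

1.25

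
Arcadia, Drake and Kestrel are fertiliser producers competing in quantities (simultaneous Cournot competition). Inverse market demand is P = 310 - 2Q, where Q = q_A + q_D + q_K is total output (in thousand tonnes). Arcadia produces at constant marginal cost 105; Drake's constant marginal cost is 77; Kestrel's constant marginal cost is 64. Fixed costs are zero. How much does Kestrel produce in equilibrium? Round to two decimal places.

Arcadia's profit: π_A = (310 - 2Q)q_A - (105q_A). Setting ∂π_A/∂q_A = 0: 205 - 4q_A - 2(q_D + q_K) = 0.
Drake's first-order condition: 233 - 4q_D - 2(q_A + q_K) = 0.
Kestrel's first-order condition: 246 - 4q_K - 2(q_A + q_D) = 0.
Summing all 3 equations gives 684 − 8Q = 0, hence Q = 171/2.
Back-substituting: q_A = (205 − 171)/2 = 17, q_D = (233 − 171)/2 = 31, q_K = (246 − 171)/2 = 75/2.

37.50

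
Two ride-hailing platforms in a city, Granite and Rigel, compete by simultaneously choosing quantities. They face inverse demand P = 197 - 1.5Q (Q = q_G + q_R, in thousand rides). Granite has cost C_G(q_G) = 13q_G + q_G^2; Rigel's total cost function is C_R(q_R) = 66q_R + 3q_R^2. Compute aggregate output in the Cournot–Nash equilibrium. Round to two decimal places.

Granite's profit: π_G = (197 - 1.5Q)q_G - (13q_G + q_G²). Setting ∂π_G/∂q_G = 0: 184 - 5q_G - (3/2)(q_R) = 0.
Rigel's first-order condition: 131 - 9q_R - (3/2)(q_G) = 0.
Rearranging gives the reaction functions q_G = (184 - (3/2)q_R)/5 and q_R = (131 - (3/2)q_G)/9.
Solving the pair: q_G = 1946/57, q_R = 1516/171.
Total output Q = 1946/57 + 1516/171 = 43.0058.

43.01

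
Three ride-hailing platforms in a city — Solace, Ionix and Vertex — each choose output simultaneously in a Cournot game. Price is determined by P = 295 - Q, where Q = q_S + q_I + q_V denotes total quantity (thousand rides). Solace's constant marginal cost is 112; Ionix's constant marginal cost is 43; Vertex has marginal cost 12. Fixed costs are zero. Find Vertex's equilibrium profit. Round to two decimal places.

10712.25

Solace's profit: π_S = (295 - Q)q_S - (112q_S). Setting ∂π_S/∂q_S = 0: 183 - 2q_S - (q_I + q_V) = 0.
Ionix's first-order condition: 252 - 2q_I - (q_S + q_V) = 0.
Vertex's profit: π_V = (295 - Q)q_V - (12q_V). Setting ∂π_V/∂q_V = 0: 283 - 2q_V - (q_S + q_I) = 0.
Adding the 3 conditions: 718 − 2Q − 2Q = 0, i.e. Q = 359/2.
Back-substituting: q_S = (183 − 359/2) = 7/2, q_I = (252 − 359/2) = 145/2, q_V = (283 − 359/2) = 207/2.
Price P = 295 - 359/2 = 231/2.
Vertex's profit: (231/2 - 12)·(207/2) = 10712.2500.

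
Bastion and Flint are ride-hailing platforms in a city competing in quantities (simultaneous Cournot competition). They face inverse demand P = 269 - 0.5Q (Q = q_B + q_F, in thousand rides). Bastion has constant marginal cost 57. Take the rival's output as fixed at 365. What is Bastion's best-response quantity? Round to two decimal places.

With the rival's output fixed at 365, Bastion's profit is π_B = (269 - (1/2)·365 - (1/2)q_B)q_B - (57q_B) = (173/2 - (1/2)q_B)q_B - (57q_B).
∂π_B/∂q_B = 59/2 - q_B = 0, so q_B = 59/2.

29.50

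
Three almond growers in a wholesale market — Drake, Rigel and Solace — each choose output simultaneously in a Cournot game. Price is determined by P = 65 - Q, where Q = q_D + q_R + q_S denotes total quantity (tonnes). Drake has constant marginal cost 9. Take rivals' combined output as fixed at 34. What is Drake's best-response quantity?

11

With rivals' combined output fixed at 34, Drake's profit is π_D = (65 - 34 - q_D)q_D - (9q_D) = (31 - q_D)q_D - (9q_D).
∂π_D/∂q_D = 22 - 2q_D = 0, so q_D = 11.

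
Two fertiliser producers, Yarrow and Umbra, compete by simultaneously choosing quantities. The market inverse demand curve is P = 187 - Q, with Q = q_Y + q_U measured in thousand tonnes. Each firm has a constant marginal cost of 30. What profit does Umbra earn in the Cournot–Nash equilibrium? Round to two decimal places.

Each firm earns π_i = (187 - Q)q_i - 30q_i.
First-order condition (treating rivals' output as given): 157 - 2q_i - q_j = 0.
By symmetry each firm produces the same amount; substituting q_j = q_i yields q_i = 157/3.
Price P = 187 - 314/3 = 247/3.
Umbra's profit: (247/3 - 30)·(157/3) = 2738.7778.

2738.78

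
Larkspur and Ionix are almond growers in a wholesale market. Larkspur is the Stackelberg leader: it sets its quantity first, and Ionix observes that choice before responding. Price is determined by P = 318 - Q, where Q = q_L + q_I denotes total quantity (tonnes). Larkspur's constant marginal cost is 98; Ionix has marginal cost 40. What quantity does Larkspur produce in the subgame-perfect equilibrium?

The follower Ionix best-responds to any q_L: π_I = (318 - Q)q_I - 40q_I.
Follower FOC: 278 - q_L - 2q_I = 0, so q_I(q_L) = (278 - q_L)/2.
The leader anticipates this reaction. Substituting into P = 318 - Q gives P = 179 - (1/2)q_L, so π_L = (179 - (1/2)q_L)q_L - 98q_L.
Maximising: ∂π_L/∂q_L = 81 - q_L = 0, giving q_L = 81.
Then q_I = (278 - 81)/2 = 197/2.

81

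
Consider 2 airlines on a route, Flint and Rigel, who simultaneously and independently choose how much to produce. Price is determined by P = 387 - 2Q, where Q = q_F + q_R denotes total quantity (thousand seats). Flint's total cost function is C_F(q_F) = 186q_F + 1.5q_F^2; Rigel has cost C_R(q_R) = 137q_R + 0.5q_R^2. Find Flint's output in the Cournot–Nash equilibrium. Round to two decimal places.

16.29

Flint's profit: π_F = (387 - 2Q)q_F - (186q_F + (3/2)q_F²). Setting ∂π_F/∂q_F = 0: 201 - 7q_F - 2(q_R) = 0.
Rigel's first-order condition: 250 - 5q_R - 2(q_F) = 0.
So q_F = (201 - 2q_R)/7 and q_R = (250 - 2q_F)/5.
Substituting one into the other gives q_F = 505/31 and q_R = 1348/31.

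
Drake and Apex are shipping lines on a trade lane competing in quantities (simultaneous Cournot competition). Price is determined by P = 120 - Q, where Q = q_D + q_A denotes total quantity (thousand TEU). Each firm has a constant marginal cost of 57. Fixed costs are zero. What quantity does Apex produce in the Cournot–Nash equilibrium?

21

Each firm earns π_i = (120 - Q)q_i - 57q_i.
Setting ∂π_i/∂q_i = 0 with rivals' quantities fixed: 63 - 2q_i - q_j = 0.
By symmetry each firm produces the same amount; substituting q_j = q_i yields q_i = 63/3 = 21.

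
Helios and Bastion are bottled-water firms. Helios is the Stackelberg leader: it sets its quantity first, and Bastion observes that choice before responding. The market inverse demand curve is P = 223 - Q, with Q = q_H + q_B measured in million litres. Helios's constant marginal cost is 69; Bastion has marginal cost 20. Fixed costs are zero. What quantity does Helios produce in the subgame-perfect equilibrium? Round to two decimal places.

52.50

The follower Bastion best-responds to any q_H: π_B = (223 - Q)q_B - 20q_B.
∂π_B/∂q_B = 203 - q_H - 2q_B = 0 gives the reaction function q_B = (203 - q_H)/2.
Helios substitutes q_B(q_H) into its own profit: π_H = q_H(223 - q_H - (203 - q_H)/2) - 69q_H = (243/2 - (1/2)q_H)q_H - 69q_H.
The leader's first-order condition 105/2 - q_H = 0 yields q_H = 105/2.
Then q_B = (203 - 105/2)/2 = 301/4.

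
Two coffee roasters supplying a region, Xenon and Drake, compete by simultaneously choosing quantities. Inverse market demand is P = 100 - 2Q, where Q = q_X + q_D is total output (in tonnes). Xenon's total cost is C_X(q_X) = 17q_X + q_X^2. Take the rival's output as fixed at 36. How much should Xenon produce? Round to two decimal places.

1.83

With the rival's output fixed at 36, Xenon's profit is π_X = (100 - 2·36 - 2q_X)q_X - (17q_X + q_X²) = (28 - 2q_X)q_X - (17q_X + q_X²).
∂π_X/∂q_X = 11 - 6q_X = 0, so q_X = 11/6.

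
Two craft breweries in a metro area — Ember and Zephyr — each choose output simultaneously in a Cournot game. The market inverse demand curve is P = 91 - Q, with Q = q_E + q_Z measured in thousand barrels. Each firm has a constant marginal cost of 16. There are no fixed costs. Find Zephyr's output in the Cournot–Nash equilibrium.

25

Each firm earns π_i = (91 - Q)q_i - 16q_i.
First-order condition (treating rivals' output as given): 75 - 2q_i - q_j = 0.
By symmetry each firm produces the same amount; substituting q_j = q_i yields q_i = 75/3 = 25.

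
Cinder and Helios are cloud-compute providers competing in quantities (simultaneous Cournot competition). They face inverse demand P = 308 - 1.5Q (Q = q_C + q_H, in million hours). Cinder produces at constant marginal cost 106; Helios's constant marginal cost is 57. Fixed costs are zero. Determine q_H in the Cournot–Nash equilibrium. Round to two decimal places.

Cinder's profit: π_C = (308 - 1.5Q)q_C - (106q_C). Setting ∂π_C/∂q_C = 0: 202 - 3q_C - (3/2)(q_H) = 0.
Helios's first-order condition: 251 - 3q_H - (3/2)(q_C) = 0.
Best responses: q_C = (202 - (3/2)q_H)/3, q_H = (251 - (3/2)q_C)/3.
Solving the pair: q_C = 34, q_H = 200/3.

66.67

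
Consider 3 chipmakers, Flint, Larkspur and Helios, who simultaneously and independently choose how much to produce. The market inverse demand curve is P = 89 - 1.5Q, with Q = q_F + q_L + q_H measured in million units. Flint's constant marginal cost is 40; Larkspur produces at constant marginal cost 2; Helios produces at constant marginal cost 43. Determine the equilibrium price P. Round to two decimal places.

43.50

Flint's profit: π_F = (89 - 1.5Q)q_F - (40q_F). Setting ∂π_F/∂q_F = 0: 49 - 3q_F - (3/2)(q_L + q_H) = 0.
Larkspur's first-order condition: 87 - 3q_L - (3/2)(q_F + q_H) = 0.
Helios's profit: π_H = (89 - 1.5Q)q_H - (43q_H). Setting ∂π_H/∂q_H = 0: 46 - 3q_H - (3/2)(q_F + q_L) = 0.
Adding the 3 first-order conditions: 182 − 6Q = 0, so Q = 91/3.
Back-substituting: q_F = (49 − 91/2)/(3/2) = 7/3, q_L = (87 − 91/2)/(3/2) = 83/3, q_H = (46 − 91/2)/(3/2) = 1/3.
Total output Q = 91/3, so price P = 89 - (3/2)·(91/3) = 87/2.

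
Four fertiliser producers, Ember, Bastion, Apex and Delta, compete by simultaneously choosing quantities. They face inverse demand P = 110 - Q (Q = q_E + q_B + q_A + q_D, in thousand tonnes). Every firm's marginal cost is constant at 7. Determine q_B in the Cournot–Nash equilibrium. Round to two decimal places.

20.60

Each firm earns π_i = (110 - Q)q_i - 7q_i.
First-order condition (treating rivals' output as given): 103 - 2q_i - Σ_{j≠i} q_j = 0.
By symmetry each firm produces the same amount; substituting Σ_{j≠i} q_j = 3q_i yields q_i = 103/5.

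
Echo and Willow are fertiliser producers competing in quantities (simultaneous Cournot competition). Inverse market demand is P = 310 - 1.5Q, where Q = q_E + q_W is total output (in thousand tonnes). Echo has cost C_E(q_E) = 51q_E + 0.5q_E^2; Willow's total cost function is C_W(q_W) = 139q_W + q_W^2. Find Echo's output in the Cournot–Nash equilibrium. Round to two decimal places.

Echo's profit: π_E = (310 - 1.5Q)q_E - (51q_E + (1/2)q_E²). Setting ∂π_E/∂q_E = 0: 259 - 4q_E - (3/2)(q_W) = 0.
Willow's profit: π_W = (310 - 1.5Q)q_W - (139q_W + q_W²). Setting ∂π_W/∂q_W = 0: 171 - 5q_W - (3/2)(q_E) = 0.
Rearranging gives the reaction functions q_E = (259 - (3/2)q_W)/4 and q_W = (171 - (3/2)q_E)/5.
Substituting one into the other gives q_E = 58.5070 and q_W = 1182/71.

58.51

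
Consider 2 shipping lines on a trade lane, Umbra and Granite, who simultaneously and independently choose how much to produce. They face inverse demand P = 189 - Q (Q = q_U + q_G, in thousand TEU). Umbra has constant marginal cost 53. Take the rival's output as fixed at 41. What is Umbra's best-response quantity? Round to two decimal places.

With the rival's output fixed at 41, Umbra's profit is π_U = (189 - 41 - q_U)q_U - (53q_U) = (148 - q_U)q_U - (53q_U).
∂π_U/∂q_U = 95 - 2q_U = 0, so q_U = 95/2.

47.50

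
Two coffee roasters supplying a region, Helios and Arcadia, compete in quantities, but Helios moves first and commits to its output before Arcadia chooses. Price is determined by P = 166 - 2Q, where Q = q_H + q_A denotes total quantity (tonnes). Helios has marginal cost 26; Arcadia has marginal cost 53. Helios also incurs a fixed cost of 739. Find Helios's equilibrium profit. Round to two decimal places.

1004.06

The follower Arcadia best-responds to any q_H: π_A = (166 - 2Q)q_A - 53q_A.
∂π_A/∂q_A = 113 - 2q_H - 4q_A = 0 gives the reaction function q_A = (113 - 2q_H)/4.
Helios substitutes q_A(q_H) into its own profit: π_H = q_H(166 - 2q_H - (113 - 2q_H)/2) - 26q_H = (219/2 - q_H)q_H - 26q_H.
The leader's first-order condition 167/2 - 2q_H = 0 yields q_H = 167/4.
Then q_A = (113 - 2·(167/4))/4 = 59/8.
Price P = 166 - 2·(393/8) = 271/4.
Helios's profit: (271/4 - 26)·(167/4) - 739 = 1004.0625.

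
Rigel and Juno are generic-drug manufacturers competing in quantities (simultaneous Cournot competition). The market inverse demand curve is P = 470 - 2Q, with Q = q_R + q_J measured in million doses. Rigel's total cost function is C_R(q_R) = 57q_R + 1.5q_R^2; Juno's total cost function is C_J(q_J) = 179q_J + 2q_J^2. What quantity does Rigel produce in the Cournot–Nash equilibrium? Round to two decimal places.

52.35

Rigel's profit: π_R = (470 - 2Q)q_R - (57q_R + (3/2)q_R²). Setting ∂π_R/∂q_R = 0: 413 - 7q_R - 2(q_J) = 0.
Juno's profit: π_J = (470 - 2Q)q_J - (179q_J + 2q_J²). Setting ∂π_J/∂q_J = 0: 291 - 8q_J - 2(q_R) = 0.
So q_R = (413 - 2q_J)/7 and q_J = (291 - 2q_R)/8.
Substituting one into the other gives q_R = 1361/26 and q_J = 1211/52.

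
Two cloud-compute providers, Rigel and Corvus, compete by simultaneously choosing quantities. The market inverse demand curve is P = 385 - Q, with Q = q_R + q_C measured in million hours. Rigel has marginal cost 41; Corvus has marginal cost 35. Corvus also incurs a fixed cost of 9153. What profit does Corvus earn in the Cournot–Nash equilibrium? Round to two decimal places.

Rigel's profit: π_R = (385 - Q)q_R - (41q_R). Setting ∂π_R/∂q_R = 0: 344 - 2q_R - (q_C) = 0.
Corvus's profit: π_C = (385 - Q)q_C - (35q_C). Setting ∂π_C/∂q_C = 0: 350 - 2q_C - (q_R) = 0.
Rearranging gives the reaction functions q_R = (344 - q_C)/2 and q_C = (350 - q_R)/2.
Solving the pair: q_R = 338/3, q_C = 356/3.
Price P = 385 - 694/3 = 461/3.
Corvus's profit: (461/3 - 35)·(356/3) - 9153 = 4928.7778.

4928.78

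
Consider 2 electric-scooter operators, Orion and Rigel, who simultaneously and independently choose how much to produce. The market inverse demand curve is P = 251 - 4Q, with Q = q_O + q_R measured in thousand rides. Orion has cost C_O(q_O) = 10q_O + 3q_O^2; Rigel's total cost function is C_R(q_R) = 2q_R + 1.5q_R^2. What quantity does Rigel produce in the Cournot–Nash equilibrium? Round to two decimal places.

Orion's profit: π_O = (251 - 4Q)q_O - (10q_O + 3q_O²). Setting ∂π_O/∂q_O = 0: 241 - 14q_O - 4(q_R) = 0.
Rigel's first-order condition: 249 - 11q_R - 4(q_O) = 0.
Rearranging gives the reaction functions q_O = (241 - 4q_R)/14 and q_R = (249 - 4q_O)/11.
Solving the pair: q_O = 1655/138, q_R = 1261/69.

18.28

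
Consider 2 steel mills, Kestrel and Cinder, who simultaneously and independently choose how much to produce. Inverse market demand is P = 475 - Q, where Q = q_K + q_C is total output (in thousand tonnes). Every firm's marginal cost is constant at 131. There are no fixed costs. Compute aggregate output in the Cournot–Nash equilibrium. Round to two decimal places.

229.33

Each firm earns π_i = (475 - Q)q_i - 131q_i.
First-order condition (treating rivals' output as given): 344 - 2q_i - q_j = 0.
By symmetry each firm produces the same amount; substituting q_j = q_i yields q_i = 344/3.
Total output Q = 344/3 + 344/3 = 688/3.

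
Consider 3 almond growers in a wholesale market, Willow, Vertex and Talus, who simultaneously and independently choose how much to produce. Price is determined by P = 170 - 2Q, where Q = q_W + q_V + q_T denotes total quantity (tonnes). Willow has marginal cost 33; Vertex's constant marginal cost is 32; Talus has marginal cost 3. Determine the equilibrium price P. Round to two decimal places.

Willow's profit: π_W = (170 - 2Q)q_W - (33q_W). Setting ∂π_W/∂q_W = 0: 137 - 4q_W - 2(q_V + q_T) = 0.
Vertex's profit: π_V = (170 - 2Q)q_V - (32q_V). Setting ∂π_V/∂q_V = 0: 138 - 4q_V - 2(q_W + q_T) = 0.
Talus's profit: π_T = (170 - 2Q)q_T - (3q_T). Setting ∂π_T/∂q_T = 0: 167 - 4q_T - 2(q_W + q_V) = 0.
Adding the 3 first-order conditions: 442 − 8Q = 0, so Q = 221/4.
Back-substituting: q_W = (137 − 221/2)/2 = 53/4, q_V = (138 − 221/2)/2 = 55/4, q_T = (167 − 221/2)/2 = 113/4.
Total output Q = 221/4, so price P = 170 - 2·(221/4) = 119/2.

59.50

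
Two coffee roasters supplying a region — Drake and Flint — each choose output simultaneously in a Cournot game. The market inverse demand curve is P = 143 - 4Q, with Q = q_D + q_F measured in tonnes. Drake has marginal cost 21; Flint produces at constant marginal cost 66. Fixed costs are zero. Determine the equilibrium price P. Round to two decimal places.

Drake's profit: π_D = (143 - 4Q)q_D - (21q_D). Setting ∂π_D/∂q_D = 0: 122 - 8q_D - 4(q_F) = 0.
Flint's first-order condition: 77 - 8q_F - 4(q_D) = 0.
Rearranging gives the reaction functions q_D = (122 - 4q_F)/8 and q_F = (77 - 4q_D)/8.
Solving the pair: q_D = 167/12, q_F = 8/3.
Total output Q = 199/12, so price P = 143 - 4·(199/12) = 230/3.

76.67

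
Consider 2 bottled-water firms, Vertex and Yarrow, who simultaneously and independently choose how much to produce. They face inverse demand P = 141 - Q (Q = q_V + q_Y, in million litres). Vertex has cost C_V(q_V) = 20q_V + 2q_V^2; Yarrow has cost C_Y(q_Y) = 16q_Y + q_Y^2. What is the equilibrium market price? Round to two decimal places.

Vertex's profit: π_V = (141 - Q)q_V - (20q_V + 2q_V²). Setting ∂π_V/∂q_V = 0: 121 - 6q_V - (q_Y) = 0.
Yarrow's profit: π_Y = (141 - Q)q_Y - (16q_Y + q_Y²). Setting ∂π_Y/∂q_Y = 0: 125 - 4q_Y - (q_V) = 0.
So q_V = (121 - q_Y)/6 and q_Y = (125 - q_V)/4.
Substituting one into the other gives q_V = 359/23 and q_Y = 629/23.
Total output Q = 988/23, so price P = 141 - 988/23 = 98.0435.

98.04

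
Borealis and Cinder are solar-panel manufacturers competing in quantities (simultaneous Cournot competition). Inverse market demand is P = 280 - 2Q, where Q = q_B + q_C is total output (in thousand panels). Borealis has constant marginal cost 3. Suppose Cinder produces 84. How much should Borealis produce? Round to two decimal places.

27.25

With the rival's output fixed at 84, Borealis's profit is π_B = (280 - 2·84 - 2q_B)q_B - (3q_B) = (112 - 2q_B)q_B - (3q_B).
∂π_B/∂q_B = 109 - 4q_B = 0, so q_B = 109/4.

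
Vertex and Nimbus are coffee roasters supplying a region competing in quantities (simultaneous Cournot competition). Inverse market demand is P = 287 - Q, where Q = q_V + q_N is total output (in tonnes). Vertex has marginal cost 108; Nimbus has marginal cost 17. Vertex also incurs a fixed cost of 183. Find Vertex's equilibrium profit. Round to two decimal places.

Vertex's profit: π_V = (287 - Q)q_V - (108q_V). Setting ∂π_V/∂q_V = 0: 179 - 2q_V - (q_N) = 0.
Nimbus's profit: π_N = (287 - Q)q_N - (17q_N). Setting ∂π_N/∂q_N = 0: 270 - 2q_N - (q_V) = 0.
Rearranging gives the reaction functions q_V = (179 - q_N)/2 and q_N = (270 - q_V)/2.
Substituting one into the other gives q_V = 88/3 and q_N = 361/3.
Price P = 287 - 449/3 = 412/3.
Vertex's profit: (412/3 - 108)·(88/3) - 183 = 677.4444.

677.44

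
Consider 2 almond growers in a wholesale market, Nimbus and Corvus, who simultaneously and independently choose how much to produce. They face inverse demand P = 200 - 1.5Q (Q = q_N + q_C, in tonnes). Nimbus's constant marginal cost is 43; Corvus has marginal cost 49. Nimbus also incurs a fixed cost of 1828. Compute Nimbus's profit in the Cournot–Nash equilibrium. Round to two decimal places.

Nimbus's profit: π_N = (200 - 1.5Q)q_N - (43q_N). Setting ∂π_N/∂q_N = 0: 157 - 3q_N - (3/2)(q_C) = 0.
Corvus's profit: π_C = (200 - 1.5Q)q_C - (49q_C). Setting ∂π_C/∂q_C = 0: 151 - 3q_C - (3/2)(q_N) = 0.
Best responses: q_N = (157 - (3/2)q_C)/3, q_C = (151 - (3/2)q_N)/3.
Solving the pair: q_N = 326/9, q_C = 290/9.
Price P = 200 - (3/2)·(616/9) = 292/3.
Nimbus's profit: (292/3 - 43)·(326/9) - 1828 = 140.0741.

140.07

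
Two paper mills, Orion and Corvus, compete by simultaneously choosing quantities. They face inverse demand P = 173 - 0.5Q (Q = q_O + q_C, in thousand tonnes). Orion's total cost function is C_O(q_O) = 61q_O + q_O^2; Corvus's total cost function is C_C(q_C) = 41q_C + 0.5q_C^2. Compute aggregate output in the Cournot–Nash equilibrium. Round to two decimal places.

Orion's profit: π_O = (173 - 0.5Q)q_O - (61q_O + q_O²). Setting ∂π_O/∂q_O = 0: 112 - 3q_O - (1/2)(q_C) = 0.
Corvus's first-order condition: 132 - 2q_C - (1/2)(q_O) = 0.
Best responses: q_O = (112 - (1/2)q_C)/3, q_C = (132 - (1/2)q_O)/2.
Substituting one into the other gives q_O = 632/23 and q_C = 1360/23.
Total output Q = 632/23 + 1360/23 = 1992/23.

86.61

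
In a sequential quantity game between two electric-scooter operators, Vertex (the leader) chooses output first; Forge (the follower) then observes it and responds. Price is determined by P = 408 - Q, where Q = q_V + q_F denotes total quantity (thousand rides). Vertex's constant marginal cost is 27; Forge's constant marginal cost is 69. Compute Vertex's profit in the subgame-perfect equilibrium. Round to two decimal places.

The follower Forge best-responds to any q_V: π_F = (408 - Q)q_F - 69q_F.
Setting the follower's marginal profit to zero, 339 - q_V - 2q_F = 0, i.e. q_F = (339 - q_V)/2.
Vertex substitutes q_F(q_V) into its own profit: π_V = q_V(408 - q_V - (339 - q_V)/2) - 27q_V = (477/2 - (1/2)q_V)q_V - 27q_V.
Maximising: ∂π_V/∂q_V = 423/2 - q_V = 0, giving q_V = 423/2.
Then q_F = (339 - 423/2)/2 = 255/4.
Price P = 408 - 1101/4 = 531/4.
Vertex's profit: (531/4 - 27)·(423/2) = 22366.1250.

22366.13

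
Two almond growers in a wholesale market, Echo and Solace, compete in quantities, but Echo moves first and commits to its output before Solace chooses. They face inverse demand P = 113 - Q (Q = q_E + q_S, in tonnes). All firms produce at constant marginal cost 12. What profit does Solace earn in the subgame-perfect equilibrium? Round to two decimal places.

The follower Solace best-responds to any q_E: π_S = (113 - Q)q_S - 12q_S.
∂π_S/∂q_S = 101 - q_E - 2q_S = 0 gives the reaction function q_S = (101 - q_E)/2.
The leader anticipates this reaction. Substituting into P = 113 - Q gives P = 125/2 - (1/2)q_E, so π_E = (125/2 - (1/2)q_E)q_E - 12q_E.
Leader FOC: 101/2 - q_E = 0, so q_E = 101/2.
Then q_S = (101 - 101/2)/2 = 101/4.
Price P = 113 - 303/4 = 149/4.
Solace's profit: (149/4 - 12)·(101/4) = 637.5625.

637.56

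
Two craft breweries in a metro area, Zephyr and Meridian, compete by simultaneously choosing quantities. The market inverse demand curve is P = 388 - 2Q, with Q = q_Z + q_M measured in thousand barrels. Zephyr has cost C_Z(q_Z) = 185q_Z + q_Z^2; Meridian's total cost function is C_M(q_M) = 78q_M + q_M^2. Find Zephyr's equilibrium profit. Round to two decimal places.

Zephyr's profit: π_Z = (388 - 2Q)q_Z - (185q_Z + q_Z²). Setting ∂π_Z/∂q_Z = 0: 203 - 6q_Z - 2(q_M) = 0.
Meridian's first-order condition: 310 - 6q_M - 2(q_Z) = 0.
So q_Z = (203 - 2q_M)/6 and q_M = (310 - 2q_Z)/6.
Substituting one into the other gives q_Z = 299/16 and q_M = 727/16.
Price P = 388 - 2·(513/8) = 1039/4.
Zephyr's profit: (1039/4)·(299/16) - 185·(299/16) - (299/16)² = 1047.6680.

1047.67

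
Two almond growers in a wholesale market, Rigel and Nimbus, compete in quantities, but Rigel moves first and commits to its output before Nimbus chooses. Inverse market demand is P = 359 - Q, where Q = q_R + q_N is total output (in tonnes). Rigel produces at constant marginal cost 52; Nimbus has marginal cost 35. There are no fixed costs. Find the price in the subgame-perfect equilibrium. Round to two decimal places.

The follower Nimbus best-responds to any q_R: π_N = (359 - Q)q_N - 35q_N.
Setting the follower's marginal profit to zero, 324 - q_R - 2q_N = 0, i.e. q_N = (324 - q_R)/2.
The leader anticipates this reaction. Substituting into P = 359 - Q gives P = 197 - (1/2)q_R, so π_R = (197 - (1/2)q_R)q_R - 52q_R.
The leader's first-order condition 145 - q_R = 0 yields q_R = 145.
Then q_N = (324 - 145)/2 = 179/2.
Total output Q = 469/2, so price P = 359 - 469/2 = 249/2.

124.50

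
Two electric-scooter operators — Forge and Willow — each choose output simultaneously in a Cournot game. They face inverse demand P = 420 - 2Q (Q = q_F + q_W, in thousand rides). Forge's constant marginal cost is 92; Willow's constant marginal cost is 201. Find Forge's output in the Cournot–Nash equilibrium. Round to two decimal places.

Forge's profit: π_F = (420 - 2Q)q_F - (92q_F). Setting ∂π_F/∂q_F = 0: 328 - 4q_F - 2(q_W) = 0.
Willow's first-order condition: 219 - 4q_W - 2(q_F) = 0.
So q_F = (328 - 2q_W)/4 and q_W = (219 - 2q_F)/4.
Solving the pair: q_F = 437/6, q_W = 55/3.

72.83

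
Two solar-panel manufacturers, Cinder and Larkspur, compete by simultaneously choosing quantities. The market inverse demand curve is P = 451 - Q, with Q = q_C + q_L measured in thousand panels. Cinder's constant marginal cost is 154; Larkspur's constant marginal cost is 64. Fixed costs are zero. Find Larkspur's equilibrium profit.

25281

Cinder's profit: π_C = (451 - Q)q_C - (154q_C). Setting ∂π_C/∂q_C = 0: 297 - 2q_C - (q_L) = 0.
Larkspur's first-order condition: 387 - 2q_L - (q_C) = 0.
Rearranging gives the reaction functions q_C = (297 - q_L)/2 and q_L = (387 - q_C)/2.
Solving the pair: q_C = 69, q_L = 159.
Price P = 451 - 228 = 223.
Larkspur's profit: (223 - 64)·159 = 25281.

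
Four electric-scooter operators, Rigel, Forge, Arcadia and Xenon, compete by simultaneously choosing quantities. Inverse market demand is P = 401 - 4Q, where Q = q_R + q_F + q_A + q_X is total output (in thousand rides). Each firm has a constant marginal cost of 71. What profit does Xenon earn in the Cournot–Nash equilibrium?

A representative firm's profit is π_i = q_i(401 - 4Q) - 71q_i.
First-order condition (treating rivals' output as given): 330 - 8q_i - 4·Σ_{j≠i} q_j = 0.
With identical firms every q_j equals q_i, so Σ_{j≠i} q_j = 3q_i and 330 = 20q_i, giving q_i = 33/2.
Price P = 401 - 4·66 = 137.
Xenon's profit: (137 - 71)·(33/2) = 1089.

1089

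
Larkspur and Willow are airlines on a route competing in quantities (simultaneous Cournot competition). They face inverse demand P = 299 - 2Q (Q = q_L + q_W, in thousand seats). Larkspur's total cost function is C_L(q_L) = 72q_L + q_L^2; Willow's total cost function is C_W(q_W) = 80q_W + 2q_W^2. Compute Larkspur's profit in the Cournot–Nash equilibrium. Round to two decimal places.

2942.49

Larkspur's profit: π_L = (299 - 2Q)q_L - (72q_L + q_L²). Setting ∂π_L/∂q_L = 0: 227 - 6q_L - 2(q_W) = 0.
Willow's first-order condition: 219 - 8q_W - 2(q_L) = 0.
Best responses: q_L = (227 - 2q_W)/6, q_W = (219 - 2q_L)/8.
Solving the pair: q_L = 689/22, q_W = 215/11.
Price P = 299 - 2·(1119/22) = 197.2727.
Larkspur's profit: 197.2727·(689/22) - 72·(689/22) - (689/22)² = 2942.4855.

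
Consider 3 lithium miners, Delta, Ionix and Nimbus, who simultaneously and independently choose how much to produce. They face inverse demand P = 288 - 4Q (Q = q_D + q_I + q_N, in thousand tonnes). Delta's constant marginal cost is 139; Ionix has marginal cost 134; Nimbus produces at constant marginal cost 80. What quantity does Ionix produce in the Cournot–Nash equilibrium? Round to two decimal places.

6.56

Delta's profit: π_D = (288 - 4Q)q_D - (139q_D). Setting ∂π_D/∂q_D = 0: 149 - 8q_D - 4(q_I + q_N) = 0.
Ionix's profit: π_I = (288 - 4Q)q_I - (134q_I). Setting ∂π_I/∂q_I = 0: 154 - 8q_I - 4(q_D + q_N) = 0.
Nimbus's profit: π_N = (288 - 4Q)q_N - (80q_N). Setting ∂π_N/∂q_N = 0: 208 - 8q_N - 4(q_D + q_I) = 0.
Summing all 3 equations gives 511 − 16Q = 0, hence Q = 511/16.
Back-substituting: q_D = (149 − 511/4)/4 = 85/16, q_I = (154 − 511/4)/4 = 105/16, q_N = (208 − 511/4)/4 = 321/16.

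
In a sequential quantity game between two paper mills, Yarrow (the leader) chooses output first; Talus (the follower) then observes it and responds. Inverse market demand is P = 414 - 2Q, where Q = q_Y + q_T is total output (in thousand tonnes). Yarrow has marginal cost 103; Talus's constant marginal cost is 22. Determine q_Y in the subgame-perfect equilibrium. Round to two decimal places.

Solve by backward induction. Given q_Y, the follower Talus maximises π_T = (414 - 2q_Y - 2q_T)q_T - 22q_T.
∂π_T/∂q_T = 392 - 2q_Y - 4q_T = 0 gives the reaction function q_T = (392 - 2q_Y)/4.
The leader anticipates this reaction. Substituting into P = 414 - 2Q gives P = 218 - q_Y, so π_Y = (218 - q_Y)q_Y - 103q_Y.
The leader's first-order condition 115 - 2q_Y = 0 yields q_Y = 115/2.
Then q_T = (392 - 2·(115/2))/4 = 277/4.

57.50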